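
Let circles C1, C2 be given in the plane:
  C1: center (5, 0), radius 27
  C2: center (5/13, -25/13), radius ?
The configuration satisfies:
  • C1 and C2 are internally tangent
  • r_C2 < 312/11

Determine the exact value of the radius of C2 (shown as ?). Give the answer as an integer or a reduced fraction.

1. [int C1,C2]  r_C2² − 54r_C2 + 704 = 0  ⇒  r_C2 = 22 or 32
2. given r_C2 < 312/11: keep 22

22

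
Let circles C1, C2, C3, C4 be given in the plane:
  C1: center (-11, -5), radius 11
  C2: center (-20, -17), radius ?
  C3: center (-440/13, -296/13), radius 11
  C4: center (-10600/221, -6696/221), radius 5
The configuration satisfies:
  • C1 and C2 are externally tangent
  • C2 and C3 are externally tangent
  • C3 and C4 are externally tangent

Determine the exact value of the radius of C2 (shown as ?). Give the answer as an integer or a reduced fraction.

1. [ext C1·C2]  r_C2² + 22r_C2 − 104 = 0  ⇒  r_C2 = 4 (r>0 drops 1)
2. [ext C2·C3]  r_C2² + 22r_C2 − 104 = 0  ⇒  r_C2 = 4 (r>0 drops 1)

4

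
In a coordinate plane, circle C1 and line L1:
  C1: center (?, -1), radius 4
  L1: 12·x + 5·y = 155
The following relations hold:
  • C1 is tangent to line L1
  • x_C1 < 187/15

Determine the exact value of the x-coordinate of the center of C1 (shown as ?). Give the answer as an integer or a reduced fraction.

1. [C1‖L1]  x_C1² − (80/3)x_C1 + 159 = 0  ⇒  x_C1 = 9 or 53/3
2. given x_C1 < 187/15: keep 9

9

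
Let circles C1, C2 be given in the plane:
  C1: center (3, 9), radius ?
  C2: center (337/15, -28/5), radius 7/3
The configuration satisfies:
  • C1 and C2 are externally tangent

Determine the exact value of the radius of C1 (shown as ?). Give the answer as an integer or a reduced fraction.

22

1. [ext C1·C2]  r_C1² + (14/3)r_C1 − 1760/3 = 0  ⇒  r_C1 = 22 (r>0 drops 1)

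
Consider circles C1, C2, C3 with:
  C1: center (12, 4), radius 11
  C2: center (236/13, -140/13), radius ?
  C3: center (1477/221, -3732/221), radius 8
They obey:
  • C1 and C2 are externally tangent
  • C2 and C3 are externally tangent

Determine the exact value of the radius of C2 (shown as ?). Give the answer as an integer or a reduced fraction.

5

1. [ext C1·C2]  r_C2² + 22r_C2 − 135 = 0  ⇒  r_C2 = 5 (r>0 drops 1)
2. [ext C2·C3]  r_C2² + 16r_C2 − 105 = 0  ⇒  r_C2 = 5 (r>0 drops 1)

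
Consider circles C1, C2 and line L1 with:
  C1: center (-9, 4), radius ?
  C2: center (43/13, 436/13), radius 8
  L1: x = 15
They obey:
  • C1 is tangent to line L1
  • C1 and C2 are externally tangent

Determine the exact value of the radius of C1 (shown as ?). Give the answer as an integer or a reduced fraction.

24

1. [C1‖L1]  r_C1² − 576 = 0  ⇒  r_C1 = 24 (r>0 drops 1)
2. [ext C1·C2]  r_C1² + 16r_C1 − 960 = 0  ⇒  r_C1 = 24 (r>0 drops 1)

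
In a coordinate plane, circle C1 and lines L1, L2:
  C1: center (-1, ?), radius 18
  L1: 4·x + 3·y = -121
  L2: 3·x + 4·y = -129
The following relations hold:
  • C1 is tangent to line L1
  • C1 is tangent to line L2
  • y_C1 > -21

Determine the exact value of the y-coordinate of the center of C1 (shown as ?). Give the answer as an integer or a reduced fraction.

1. [C1‖L1]  y_C1² + 78y_C1 + 621 = 0  ⇒  y_C1 = -69 or -9
2. [C1‖L2]  y_C1² + 63y_C1 + 486 = 0  ⇒  y_C1 = -54 or -9

-9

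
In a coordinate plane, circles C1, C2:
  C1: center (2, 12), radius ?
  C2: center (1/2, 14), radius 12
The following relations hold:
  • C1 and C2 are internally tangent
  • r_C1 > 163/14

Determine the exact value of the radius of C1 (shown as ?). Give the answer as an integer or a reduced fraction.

29/2

1. [int C1,C2]  r_C1² − 24r_C1 + 551/4 = 0  ⇒  r_C1 = 19/2 or 29/2
2. given r_C1 > 163/14: keep 29/2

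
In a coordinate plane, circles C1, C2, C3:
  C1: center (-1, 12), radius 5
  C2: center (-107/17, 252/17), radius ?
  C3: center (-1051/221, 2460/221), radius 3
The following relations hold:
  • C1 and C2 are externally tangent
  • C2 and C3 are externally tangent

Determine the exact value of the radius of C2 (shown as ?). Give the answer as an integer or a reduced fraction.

1

1. [ext C1·C2]  r_C2² + 10r_C2 − 11 = 0  ⇒  r_C2 = 1 (r>0 drops 1)
2. [ext C2·C3]  r_C2² + 6r_C2 − 7 = 0  ⇒  r_C2 = 1 (r>0 drops 1)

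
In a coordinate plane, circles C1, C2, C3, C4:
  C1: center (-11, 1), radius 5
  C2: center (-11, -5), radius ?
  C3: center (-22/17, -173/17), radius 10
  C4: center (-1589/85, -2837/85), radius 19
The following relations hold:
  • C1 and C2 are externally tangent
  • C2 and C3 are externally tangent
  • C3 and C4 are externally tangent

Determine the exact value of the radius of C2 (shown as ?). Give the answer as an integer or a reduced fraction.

1

1. [ext C1·C2]  r_C2² + 10r_C2 − 11 = 0  ⇒  r_C2 = 1 (r>0 drops 1)
2. [ext C2·C3]  r_C2² + 20r_C2 − 21 = 0  ⇒  r_C2 = 1 (r>0 drops 1)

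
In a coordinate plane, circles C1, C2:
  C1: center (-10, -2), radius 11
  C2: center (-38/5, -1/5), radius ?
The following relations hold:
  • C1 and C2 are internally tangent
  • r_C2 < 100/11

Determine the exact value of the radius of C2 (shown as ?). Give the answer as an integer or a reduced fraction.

8

1. [int C1,C2]  r_C2² − 22r_C2 + 112 = 0  ⇒  r_C2 = 8 or 14
2. given r_C2 < 100/11: keep 8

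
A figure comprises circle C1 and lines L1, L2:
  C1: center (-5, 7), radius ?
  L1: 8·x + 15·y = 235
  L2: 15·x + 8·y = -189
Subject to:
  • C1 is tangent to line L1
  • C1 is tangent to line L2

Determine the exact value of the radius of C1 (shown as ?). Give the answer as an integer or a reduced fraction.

10

1. [C1‖L1]  r_C1² − 100 = 0  ⇒  r_C1 = 10 (r>0 drops 1)
2. [C1‖L2]  r_C1² − 100 = 0  ⇒  r_C1 = 10 (r>0 drops 1)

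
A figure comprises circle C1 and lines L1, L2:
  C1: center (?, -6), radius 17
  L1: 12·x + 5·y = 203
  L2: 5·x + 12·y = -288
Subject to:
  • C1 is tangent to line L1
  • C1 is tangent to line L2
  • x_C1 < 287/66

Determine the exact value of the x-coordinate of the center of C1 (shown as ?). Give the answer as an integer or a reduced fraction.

1. [C1‖L1]  x_C1² − (233/6)x_C1 + 227/6 = 0  ⇒  x_C1 = 1 or 227/6
2. [C1‖L2]  x_C1² + (432/5)x_C1 − 437/5 = 0  ⇒  x_C1 = -437/5 or 1

1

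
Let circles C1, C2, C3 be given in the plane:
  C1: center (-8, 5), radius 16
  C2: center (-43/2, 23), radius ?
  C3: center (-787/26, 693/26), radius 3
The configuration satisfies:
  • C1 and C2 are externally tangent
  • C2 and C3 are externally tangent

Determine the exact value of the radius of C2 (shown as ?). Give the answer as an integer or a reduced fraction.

13/2

1. [ext C1·C2]  r_C2² + 32r_C2 − 1001/4 = 0  ⇒  r_C2 = 13/2 (r>0 drops 1)
2. [ext C2·C3]  r_C2² + 6r_C2 − 325/4 = 0  ⇒  r_C2 = 13/2 (r>0 drops 1)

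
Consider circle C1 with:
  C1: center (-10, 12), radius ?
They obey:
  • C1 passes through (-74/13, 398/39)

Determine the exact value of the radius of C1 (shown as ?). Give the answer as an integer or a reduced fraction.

1. [C1∋P]  r_C1² − 196/9 = 0  ⇒  r_C1 = 14/3 (r>0 drops 1)

14/3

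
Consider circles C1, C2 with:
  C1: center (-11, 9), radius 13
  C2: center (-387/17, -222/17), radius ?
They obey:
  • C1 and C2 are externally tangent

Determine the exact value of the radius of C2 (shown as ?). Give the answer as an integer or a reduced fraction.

1. [ext C1·C2]  r_C2² + 26r_C2 − 456 = 0  ⇒  r_C2 = 12 (r>0 drops 1)

12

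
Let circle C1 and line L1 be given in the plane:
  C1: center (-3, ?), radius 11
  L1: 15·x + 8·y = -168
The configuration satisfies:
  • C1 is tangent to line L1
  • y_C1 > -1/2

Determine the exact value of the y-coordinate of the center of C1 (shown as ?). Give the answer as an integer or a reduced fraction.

8

1. [C1‖L1]  y_C1² + (123/4)y_C1 − 310 = 0  ⇒  y_C1 = -155/4 or 8
2. given y_C1 > -1/2: keep 8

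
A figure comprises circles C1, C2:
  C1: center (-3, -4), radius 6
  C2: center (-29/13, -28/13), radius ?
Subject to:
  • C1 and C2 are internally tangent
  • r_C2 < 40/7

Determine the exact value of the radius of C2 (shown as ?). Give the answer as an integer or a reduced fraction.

1. [int C1,C2]  r_C2² − 12r_C2 + 32 = 0  ⇒  r_C2 = 4 or 8
2. given r_C2 < 40/7: keep 4

4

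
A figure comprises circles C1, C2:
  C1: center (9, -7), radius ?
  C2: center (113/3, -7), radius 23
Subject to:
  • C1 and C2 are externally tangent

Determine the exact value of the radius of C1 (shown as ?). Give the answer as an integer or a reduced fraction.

17/3

1. [ext C1·C2]  r_C1² + 46r_C1 − 2635/9 = 0  ⇒  r_C1 = 17/3 (r>0 drops 1)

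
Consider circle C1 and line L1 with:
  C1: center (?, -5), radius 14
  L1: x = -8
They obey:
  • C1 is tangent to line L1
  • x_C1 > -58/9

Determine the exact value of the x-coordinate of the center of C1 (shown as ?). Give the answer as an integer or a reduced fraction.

1. [C1‖L1]  x_C1² + 16x_C1 − 132 = 0  ⇒  x_C1 = -22 or 6
2. given x_C1 > -58/9: keep 6

6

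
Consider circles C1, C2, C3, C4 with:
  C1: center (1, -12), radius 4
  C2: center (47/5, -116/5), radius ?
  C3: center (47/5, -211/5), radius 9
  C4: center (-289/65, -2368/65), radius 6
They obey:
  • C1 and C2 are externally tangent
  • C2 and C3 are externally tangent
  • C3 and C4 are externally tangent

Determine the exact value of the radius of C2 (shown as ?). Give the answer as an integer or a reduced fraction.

10

1. [ext C1·C2]  r_C2² + 8r_C2 − 180 = 0  ⇒  r_C2 = 10 (r>0 drops 1)
2. [ext C2·C3]  r_C2² + 18r_C2 − 280 = 0  ⇒  r_C2 = 10 (r>0 drops 1)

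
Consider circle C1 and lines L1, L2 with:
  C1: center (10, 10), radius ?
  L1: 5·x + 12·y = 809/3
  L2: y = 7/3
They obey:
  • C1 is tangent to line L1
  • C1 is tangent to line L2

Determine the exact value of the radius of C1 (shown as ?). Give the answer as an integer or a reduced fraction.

1. [C1‖L1]  r_C1² − 529/9 = 0  ⇒  r_C1 = 23/3 (r>0 drops 1)
2. [C1‖L2]  r_C1² − 529/9 = 0  ⇒  r_C1 = 23/3 (r>0 drops 1)

23/3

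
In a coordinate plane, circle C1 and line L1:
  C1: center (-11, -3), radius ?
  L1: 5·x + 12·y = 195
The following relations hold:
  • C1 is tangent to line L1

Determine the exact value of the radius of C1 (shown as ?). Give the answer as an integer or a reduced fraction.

22

1. [C1‖L1]  r_C1² − 484 = 0  ⇒  r_C1 = 22 (r>0 drops 1)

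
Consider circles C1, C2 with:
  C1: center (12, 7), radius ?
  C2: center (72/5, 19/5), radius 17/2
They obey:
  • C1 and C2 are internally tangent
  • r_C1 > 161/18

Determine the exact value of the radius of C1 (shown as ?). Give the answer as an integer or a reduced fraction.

25/2

1. [int C1,C2]  r_C1² − 17r_C1 + 225/4 = 0  ⇒  r_C1 = 9/2 or 25/2
2. given r_C1 > 161/18: keep 25/2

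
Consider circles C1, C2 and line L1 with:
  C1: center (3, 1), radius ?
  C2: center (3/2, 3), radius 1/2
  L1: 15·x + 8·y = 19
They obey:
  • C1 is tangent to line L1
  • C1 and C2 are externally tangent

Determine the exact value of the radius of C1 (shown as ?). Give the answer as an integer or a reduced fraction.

2

1. [C1‖L1]  r_C1² − 4 = 0  ⇒  r_C1 = 2 (r>0 drops 1)
2. [ext C1·C2]  r_C1² + 1r_C1 − 6 = 0  ⇒  r_C1 = 2 (r>0 drops 1)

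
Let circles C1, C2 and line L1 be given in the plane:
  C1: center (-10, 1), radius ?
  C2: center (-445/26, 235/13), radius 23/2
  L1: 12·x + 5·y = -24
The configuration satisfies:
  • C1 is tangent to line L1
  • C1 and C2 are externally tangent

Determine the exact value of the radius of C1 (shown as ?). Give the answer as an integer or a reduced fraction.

1. [C1‖L1]  r_C1² − 49 = 0  ⇒  r_C1 = 7 (r>0 drops 1)
2. [ext C1·C2]  r_C1² + 23r_C1 − 210 = 0  ⇒  r_C1 = 7 (r>0 drops 1)

7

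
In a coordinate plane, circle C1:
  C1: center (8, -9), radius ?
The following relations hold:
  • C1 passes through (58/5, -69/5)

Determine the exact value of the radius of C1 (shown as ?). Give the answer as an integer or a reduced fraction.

6

1. [C1∋P]  r_C1² − 36 = 0  ⇒  r_C1 = 6 (r>0 drops 1)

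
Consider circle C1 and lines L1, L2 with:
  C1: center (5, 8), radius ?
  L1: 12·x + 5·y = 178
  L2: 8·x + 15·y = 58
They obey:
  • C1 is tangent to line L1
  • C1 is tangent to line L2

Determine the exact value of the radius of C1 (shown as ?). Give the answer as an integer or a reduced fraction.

1. [C1‖L1]  r_C1² − 36 = 0  ⇒  r_C1 = 6 (r>0 drops 1)
2. [C1‖L2]  r_C1² − 36 = 0  ⇒  r_C1 = 6 (r>0 drops 1)

6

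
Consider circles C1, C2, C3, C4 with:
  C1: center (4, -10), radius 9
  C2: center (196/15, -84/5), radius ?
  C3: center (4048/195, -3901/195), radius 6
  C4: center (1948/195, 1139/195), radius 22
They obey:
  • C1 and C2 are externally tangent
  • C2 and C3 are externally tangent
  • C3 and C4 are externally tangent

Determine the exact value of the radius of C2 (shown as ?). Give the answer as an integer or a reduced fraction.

1. [ext C1·C2]  r_C2² + 18r_C2 − 427/9 = 0  ⇒  r_C2 = 7/3 (r>0 drops 1)
2. [ext C2·C3]  r_C2² + 12r_C2 − 301/9 = 0  ⇒  r_C2 = 7/3 (r>0 drops 1)

7/3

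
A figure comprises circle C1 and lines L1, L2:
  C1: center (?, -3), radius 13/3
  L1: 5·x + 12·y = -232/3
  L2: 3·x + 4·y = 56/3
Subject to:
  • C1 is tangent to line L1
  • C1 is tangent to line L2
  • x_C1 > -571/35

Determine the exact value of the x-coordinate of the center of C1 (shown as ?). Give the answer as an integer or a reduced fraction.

3

1. [C1‖L1]  x_C1² + (248/15)x_C1 − 293/5 = 0  ⇒  x_C1 = -293/15 or 3
2. [C1‖L2]  x_C1² − (184/9)x_C1 + 157/3 = 0  ⇒  x_C1 = 3 or 157/9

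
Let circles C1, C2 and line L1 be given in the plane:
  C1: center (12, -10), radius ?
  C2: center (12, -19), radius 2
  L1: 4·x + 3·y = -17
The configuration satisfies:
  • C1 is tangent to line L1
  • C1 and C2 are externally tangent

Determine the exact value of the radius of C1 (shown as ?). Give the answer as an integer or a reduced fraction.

1. [C1‖L1]  r_C1² − 49 = 0  ⇒  r_C1 = 7 (r>0 drops 1)
2. [ext C1·C2]  r_C1² + 4r_C1 − 77 = 0  ⇒  r_C1 = 7 (r>0 drops 1)

7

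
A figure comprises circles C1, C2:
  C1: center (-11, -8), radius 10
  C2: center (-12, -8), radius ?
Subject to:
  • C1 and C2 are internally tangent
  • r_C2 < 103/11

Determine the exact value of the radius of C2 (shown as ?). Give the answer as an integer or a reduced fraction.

9

1. [int C1,C2]  r_C2² − 20r_C2 + 99 = 0  ⇒  r_C2 = 9 or 11
2. given r_C2 < 103/11: keep 9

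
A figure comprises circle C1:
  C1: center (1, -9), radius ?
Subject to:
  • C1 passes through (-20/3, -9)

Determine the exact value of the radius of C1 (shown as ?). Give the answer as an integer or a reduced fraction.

1. [C1∋P]  r_C1² − 529/9 = 0  ⇒  r_C1 = 23/3 (r>0 drops 1)

23/3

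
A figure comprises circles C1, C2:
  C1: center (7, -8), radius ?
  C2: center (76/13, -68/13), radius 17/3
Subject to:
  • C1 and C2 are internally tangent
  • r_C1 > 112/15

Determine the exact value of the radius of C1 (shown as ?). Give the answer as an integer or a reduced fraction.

26/3

1. [int C1,C2]  r_C1² − (34/3)r_C1 + 208/9 = 0  ⇒  r_C1 = 8/3 or 26/3
2. given r_C1 > 112/15: keep 26/3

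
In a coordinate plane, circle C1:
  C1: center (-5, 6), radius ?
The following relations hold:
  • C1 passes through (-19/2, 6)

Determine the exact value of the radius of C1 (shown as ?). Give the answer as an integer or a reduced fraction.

1. [C1∋P]  r_C1² − 81/4 = 0  ⇒  r_C1 = 9/2 (r>0 drops 1)

9/2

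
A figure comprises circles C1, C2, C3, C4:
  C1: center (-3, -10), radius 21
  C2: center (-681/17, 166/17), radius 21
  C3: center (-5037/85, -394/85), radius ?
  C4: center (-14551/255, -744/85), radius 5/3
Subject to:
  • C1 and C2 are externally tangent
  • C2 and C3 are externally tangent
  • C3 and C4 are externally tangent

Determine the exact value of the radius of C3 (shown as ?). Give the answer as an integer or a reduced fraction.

1. [ext C2·C3]  r_C3² + 42r_C3 − 135 = 0  ⇒  r_C3 = 3 (r>0 drops 1)
2. [ext C3·C4]  r_C3² + (10/3)r_C3 − 19 = 0  ⇒  r_C3 = 3 (r>0 drops 1)

3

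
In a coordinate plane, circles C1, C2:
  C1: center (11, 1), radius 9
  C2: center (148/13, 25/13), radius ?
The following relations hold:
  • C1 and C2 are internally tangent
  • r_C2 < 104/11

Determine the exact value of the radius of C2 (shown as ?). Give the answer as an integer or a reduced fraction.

8

1. [int C1,C2]  r_C2² − 18r_C2 + 80 = 0  ⇒  r_C2 = 8 or 10
2. given r_C2 < 104/11: keep 8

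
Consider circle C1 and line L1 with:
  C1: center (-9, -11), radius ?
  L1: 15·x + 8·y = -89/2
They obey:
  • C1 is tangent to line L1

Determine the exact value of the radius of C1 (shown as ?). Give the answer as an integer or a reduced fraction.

1. [C1‖L1]  r_C1² − 441/4 = 0  ⇒  r_C1 = 21/2 (r>0 drops 1)

21/2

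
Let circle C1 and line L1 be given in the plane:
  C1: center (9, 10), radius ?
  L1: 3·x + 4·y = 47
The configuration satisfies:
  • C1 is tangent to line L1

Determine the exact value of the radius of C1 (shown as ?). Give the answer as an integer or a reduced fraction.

1. [C1‖L1]  r_C1² − 16 = 0  ⇒  r_C1 = 4 (r>0 drops 1)

4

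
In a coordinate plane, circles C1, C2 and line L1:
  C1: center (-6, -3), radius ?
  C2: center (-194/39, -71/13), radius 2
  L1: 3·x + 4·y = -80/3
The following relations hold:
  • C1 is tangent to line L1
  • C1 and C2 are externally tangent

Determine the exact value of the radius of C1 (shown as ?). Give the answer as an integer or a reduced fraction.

2/3

1. [C1‖L1]  r_C1² − 4/9 = 0  ⇒  r_C1 = 2/3 (r>0 drops 1)
2. [ext C1·C2]  r_C1² + 4r_C1 − 28/9 = 0  ⇒  r_C1 = 2/3 (r>0 drops 1)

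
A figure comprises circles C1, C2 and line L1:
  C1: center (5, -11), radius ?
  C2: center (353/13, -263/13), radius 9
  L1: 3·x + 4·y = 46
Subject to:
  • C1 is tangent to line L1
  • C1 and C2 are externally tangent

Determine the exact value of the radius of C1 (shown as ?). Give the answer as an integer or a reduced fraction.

15

1. [C1‖L1]  r_C1² − 225 = 0  ⇒  r_C1 = 15 (r>0 drops 1)
2. [ext C1·C2]  r_C1² + 18r_C1 − 495 = 0  ⇒  r_C1 = 15 (r>0 drops 1)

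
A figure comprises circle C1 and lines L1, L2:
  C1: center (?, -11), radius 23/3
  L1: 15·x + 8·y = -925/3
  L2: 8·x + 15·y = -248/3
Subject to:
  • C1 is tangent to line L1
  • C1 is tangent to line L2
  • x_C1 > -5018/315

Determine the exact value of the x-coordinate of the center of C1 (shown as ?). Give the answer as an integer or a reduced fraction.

1. [C1‖L1]  x_C1² + (1322/45)x_C1 + 2104/15 = 0  ⇒  x_C1 = -1052/45 or -6
2. [C1‖L2]  x_C1² − (247/12)x_C1 − 319/2 = 0  ⇒  x_C1 = -6 or 319/12

-6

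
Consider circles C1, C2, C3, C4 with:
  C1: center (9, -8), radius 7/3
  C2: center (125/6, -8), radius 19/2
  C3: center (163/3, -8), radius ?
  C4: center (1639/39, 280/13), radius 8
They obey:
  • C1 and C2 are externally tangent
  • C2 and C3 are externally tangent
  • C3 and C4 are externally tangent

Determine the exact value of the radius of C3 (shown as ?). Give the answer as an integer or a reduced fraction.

24

1. [ext C2·C3]  r_C3² + 19r_C3 − 1032 = 0  ⇒  r_C3 = 24 (r>0 drops 1)
2. [ext C3·C4]  r_C3² + 16r_C3 − 960 = 0  ⇒  r_C3 = 24 (r>0 drops 1)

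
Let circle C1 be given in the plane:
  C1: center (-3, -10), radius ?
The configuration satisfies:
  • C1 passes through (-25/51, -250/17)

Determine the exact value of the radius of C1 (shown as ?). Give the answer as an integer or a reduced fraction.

1. [C1∋P]  r_C1² − 256/9 = 0  ⇒  r_C1 = 16/3 (r>0 drops 1)

16/3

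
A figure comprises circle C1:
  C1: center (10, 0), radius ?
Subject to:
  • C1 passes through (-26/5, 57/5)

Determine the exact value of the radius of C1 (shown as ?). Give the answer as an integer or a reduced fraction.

1. [C1∋P]  r_C1² − 361 = 0  ⇒  r_C1 = 19 (r>0 drops 1)

19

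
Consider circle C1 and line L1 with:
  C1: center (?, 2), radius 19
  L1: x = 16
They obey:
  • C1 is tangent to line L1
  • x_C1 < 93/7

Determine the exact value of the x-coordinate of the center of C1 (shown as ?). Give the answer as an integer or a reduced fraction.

-3

1. [C1‖L1]  x_C1² − 32x_C1 − 105 = 0  ⇒  x_C1 = -3 or 35
2. given x_C1 < 93/7: keep -3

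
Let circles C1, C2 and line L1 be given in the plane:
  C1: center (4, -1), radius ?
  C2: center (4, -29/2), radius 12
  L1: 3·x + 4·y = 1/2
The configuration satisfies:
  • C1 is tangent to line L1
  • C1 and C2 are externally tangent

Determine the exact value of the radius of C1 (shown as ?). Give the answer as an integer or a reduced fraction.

3/2

1. [C1‖L1]  r_C1² − 9/4 = 0  ⇒  r_C1 = 3/2 (r>0 drops 1)
2. [ext C1·C2]  r_C1² + 24r_C1 − 153/4 = 0  ⇒  r_C1 = 3/2 (r>0 drops 1)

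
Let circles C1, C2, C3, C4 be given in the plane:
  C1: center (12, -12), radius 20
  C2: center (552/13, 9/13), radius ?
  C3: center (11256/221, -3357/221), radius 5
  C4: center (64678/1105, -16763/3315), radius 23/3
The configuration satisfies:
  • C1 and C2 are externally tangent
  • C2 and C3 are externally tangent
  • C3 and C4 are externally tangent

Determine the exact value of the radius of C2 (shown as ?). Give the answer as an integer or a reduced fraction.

1. [ext C1·C2]  r_C2² + 40r_C2 − 689 = 0  ⇒  r_C2 = 13 (r>0 drops 1)
2. [ext C2·C3]  r_C2² + 10r_C2 − 299 = 0  ⇒  r_C2 = 13 (r>0 drops 1)

13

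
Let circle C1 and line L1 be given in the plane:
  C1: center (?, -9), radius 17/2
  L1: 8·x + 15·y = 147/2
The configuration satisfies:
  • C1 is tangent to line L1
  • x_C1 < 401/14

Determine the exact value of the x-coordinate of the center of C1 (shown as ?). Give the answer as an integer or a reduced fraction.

1. [C1‖L1]  x_C1² − (417/8)x_C1 + 353 = 0  ⇒  x_C1 = 8 or 353/8
2. given x_C1 < 401/14: keep 8

8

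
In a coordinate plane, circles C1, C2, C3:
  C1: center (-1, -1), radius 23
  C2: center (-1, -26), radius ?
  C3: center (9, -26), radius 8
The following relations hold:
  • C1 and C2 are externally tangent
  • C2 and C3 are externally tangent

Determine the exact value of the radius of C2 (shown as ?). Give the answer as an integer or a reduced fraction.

1. [ext C1·C2]  r_C2² + 46r_C2 − 96 = 0  ⇒  r_C2 = 2 (r>0 drops 1)
2. [ext C2·C3]  r_C2² + 16r_C2 − 36 = 0  ⇒  r_C2 = 2 (r>0 drops 1)

2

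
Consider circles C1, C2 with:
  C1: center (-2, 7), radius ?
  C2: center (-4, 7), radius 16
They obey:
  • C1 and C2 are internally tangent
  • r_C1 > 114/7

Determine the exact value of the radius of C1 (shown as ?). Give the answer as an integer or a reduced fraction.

18

1. [int C1,C2]  r_C1² − 32r_C1 + 252 = 0  ⇒  r_C1 = 14 or 18
2. given r_C1 > 114/7: keep 18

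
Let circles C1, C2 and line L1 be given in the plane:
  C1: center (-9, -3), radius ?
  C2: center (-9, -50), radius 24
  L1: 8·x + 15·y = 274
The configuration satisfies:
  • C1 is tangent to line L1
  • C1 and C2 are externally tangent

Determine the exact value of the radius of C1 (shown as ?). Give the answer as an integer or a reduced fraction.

23

1. [C1‖L1]  r_C1² − 529 = 0  ⇒  r_C1 = 23 (r>0 drops 1)
2. [ext C1·C2]  r_C1² + 48r_C1 − 1633 = 0  ⇒  r_C1 = 23 (r>0 drops 1)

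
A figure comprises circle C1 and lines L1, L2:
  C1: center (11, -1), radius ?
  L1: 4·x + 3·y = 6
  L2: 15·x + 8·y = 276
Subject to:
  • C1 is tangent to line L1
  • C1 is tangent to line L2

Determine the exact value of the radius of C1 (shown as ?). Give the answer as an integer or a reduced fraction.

7

1. [C1‖L1]  r_C1² − 49 = 0  ⇒  r_C1 = 7 (r>0 drops 1)
2. [C1‖L2]  r_C1² − 49 = 0  ⇒  r_C1 = 7 (r>0 drops 1)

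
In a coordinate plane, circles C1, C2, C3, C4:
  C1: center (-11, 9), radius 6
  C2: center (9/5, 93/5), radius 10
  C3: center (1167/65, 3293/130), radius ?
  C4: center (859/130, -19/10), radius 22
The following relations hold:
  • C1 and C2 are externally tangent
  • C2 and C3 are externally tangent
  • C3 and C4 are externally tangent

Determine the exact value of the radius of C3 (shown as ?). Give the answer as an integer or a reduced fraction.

15/2

1. [ext C2·C3]  r_C3² + 20r_C3 − 825/4 = 0  ⇒  r_C3 = 15/2 (r>0 drops 1)
2. [ext C3·C4]  r_C3² + 44r_C3 − 1545/4 = 0  ⇒  r_C3 = 15/2 (r>0 drops 1)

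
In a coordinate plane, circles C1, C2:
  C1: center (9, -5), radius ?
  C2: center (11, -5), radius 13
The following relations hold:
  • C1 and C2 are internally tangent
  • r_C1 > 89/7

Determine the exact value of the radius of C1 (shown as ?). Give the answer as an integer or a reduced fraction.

15

1. [int C1,C2]  r_C1² − 26r_C1 + 165 = 0  ⇒  r_C1 = 11 or 15
2. given r_C1 > 89/7: keep 15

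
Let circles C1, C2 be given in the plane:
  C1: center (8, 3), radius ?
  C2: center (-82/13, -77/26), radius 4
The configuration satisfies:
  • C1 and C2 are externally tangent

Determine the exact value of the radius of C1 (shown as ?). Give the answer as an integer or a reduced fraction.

1. [ext C1·C2]  r_C1² + 8r_C1 − 897/4 = 0  ⇒  r_C1 = 23/2 (r>0 drops 1)

23/2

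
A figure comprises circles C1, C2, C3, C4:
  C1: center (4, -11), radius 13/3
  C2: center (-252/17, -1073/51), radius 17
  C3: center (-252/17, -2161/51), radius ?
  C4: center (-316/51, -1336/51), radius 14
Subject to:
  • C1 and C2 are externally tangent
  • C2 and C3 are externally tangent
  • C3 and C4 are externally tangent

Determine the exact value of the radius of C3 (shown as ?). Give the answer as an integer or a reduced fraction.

13/3

1. [ext C2·C3]  r_C3² + 34r_C3 − 1495/9 = 0  ⇒  r_C3 = 13/3 (r>0 drops 1)
2. [ext C3·C4]  r_C3² + 28r_C3 − 1261/9 = 0  ⇒  r_C3 = 13/3 (r>0 drops 1)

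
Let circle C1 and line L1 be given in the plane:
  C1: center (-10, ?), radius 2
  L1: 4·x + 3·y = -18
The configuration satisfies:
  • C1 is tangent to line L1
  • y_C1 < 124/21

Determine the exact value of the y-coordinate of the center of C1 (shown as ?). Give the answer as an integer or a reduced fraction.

1. [C1‖L1]  y_C1² − (44/3)y_C1 + 128/3 = 0  ⇒  y_C1 = 4 or 32/3
2. given y_C1 < 124/21: keep 4

4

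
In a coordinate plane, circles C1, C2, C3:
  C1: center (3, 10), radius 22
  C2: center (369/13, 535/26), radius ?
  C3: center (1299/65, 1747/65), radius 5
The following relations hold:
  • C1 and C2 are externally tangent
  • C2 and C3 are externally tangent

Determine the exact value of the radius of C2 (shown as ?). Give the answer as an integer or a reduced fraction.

1. [ext C1·C2]  r_C2² + 44r_C2 − 1089/4 = 0  ⇒  r_C2 = 11/2 (r>0 drops 1)
2. [ext C2·C3]  r_C2² + 10r_C2 − 341/4 = 0  ⇒  r_C2 = 11/2 (r>0 drops 1)

11/2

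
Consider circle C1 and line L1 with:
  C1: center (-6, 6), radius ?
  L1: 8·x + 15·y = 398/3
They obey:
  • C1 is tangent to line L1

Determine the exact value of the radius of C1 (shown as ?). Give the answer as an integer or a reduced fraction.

16/3

1. [C1‖L1]  r_C1² − 256/9 = 0  ⇒  r_C1 = 16/3 (r>0 drops 1)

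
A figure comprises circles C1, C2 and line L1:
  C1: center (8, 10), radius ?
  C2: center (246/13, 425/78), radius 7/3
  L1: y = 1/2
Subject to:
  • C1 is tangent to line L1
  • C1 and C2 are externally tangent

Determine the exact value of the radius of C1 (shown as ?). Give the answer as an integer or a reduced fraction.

1. [C1‖L1]  r_C1² − 361/4 = 0  ⇒  r_C1 = 19/2 (r>0 drops 1)
2. [ext C1·C2]  r_C1² + (14/3)r_C1 − 1615/12 = 0  ⇒  r_C1 = 19/2 (r>0 drops 1)

19/2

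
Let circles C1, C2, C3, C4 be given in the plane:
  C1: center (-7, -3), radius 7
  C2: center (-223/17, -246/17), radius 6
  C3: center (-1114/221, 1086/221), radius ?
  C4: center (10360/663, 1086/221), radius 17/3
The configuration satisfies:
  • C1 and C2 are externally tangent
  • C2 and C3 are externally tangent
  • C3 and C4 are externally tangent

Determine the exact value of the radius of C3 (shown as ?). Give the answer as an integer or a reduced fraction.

15

1. [ext C2·C3]  r_C3² + 12r_C3 − 405 = 0  ⇒  r_C3 = 15 (r>0 drops 1)
2. [ext C3·C4]  r_C3² + (34/3)r_C3 − 395 = 0  ⇒  r_C3 = 15 (r>0 drops 1)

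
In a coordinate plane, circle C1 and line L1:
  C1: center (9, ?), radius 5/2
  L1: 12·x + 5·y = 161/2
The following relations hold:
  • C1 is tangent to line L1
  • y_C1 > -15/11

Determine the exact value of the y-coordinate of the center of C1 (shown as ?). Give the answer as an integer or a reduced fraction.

1

1. [C1‖L1]  y_C1² + 11y_C1 − 12 = 0  ⇒  y_C1 = -12 or 1
2. given y_C1 > -15/11: keep 1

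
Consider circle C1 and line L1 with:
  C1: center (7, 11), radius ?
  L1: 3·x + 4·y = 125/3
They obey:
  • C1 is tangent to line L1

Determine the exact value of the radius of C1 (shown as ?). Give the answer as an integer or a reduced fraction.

14/3

1. [C1‖L1]  r_C1² − 196/9 = 0  ⇒  r_C1 = 14/3 (r>0 drops 1)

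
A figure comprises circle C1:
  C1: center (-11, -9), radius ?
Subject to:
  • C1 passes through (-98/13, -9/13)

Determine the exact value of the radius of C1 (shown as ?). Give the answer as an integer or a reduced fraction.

1. [C1∋P]  r_C1² − 81 = 0  ⇒  r_C1 = 9 (r>0 drops 1)

9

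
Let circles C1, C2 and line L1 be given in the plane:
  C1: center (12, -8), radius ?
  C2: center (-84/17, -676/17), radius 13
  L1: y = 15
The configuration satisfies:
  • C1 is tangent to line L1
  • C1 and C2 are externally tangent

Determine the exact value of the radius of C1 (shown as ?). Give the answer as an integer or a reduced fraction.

1. [C1‖L1]  r_C1² − 529 = 0  ⇒  r_C1 = 23 (r>0 drops 1)
2. [ext C1·C2]  r_C1² + 26r_C1 − 1127 = 0  ⇒  r_C1 = 23 (r>0 drops 1)

23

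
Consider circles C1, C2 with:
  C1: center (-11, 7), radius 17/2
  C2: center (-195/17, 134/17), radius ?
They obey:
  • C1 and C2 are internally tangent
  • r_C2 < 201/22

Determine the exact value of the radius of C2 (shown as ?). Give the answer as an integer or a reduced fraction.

15/2

1. [int C1,C2]  r_C2² − 17r_C2 + 285/4 = 0  ⇒  r_C2 = 15/2 or 19/2
2. given r_C2 < 201/22: keep 15/2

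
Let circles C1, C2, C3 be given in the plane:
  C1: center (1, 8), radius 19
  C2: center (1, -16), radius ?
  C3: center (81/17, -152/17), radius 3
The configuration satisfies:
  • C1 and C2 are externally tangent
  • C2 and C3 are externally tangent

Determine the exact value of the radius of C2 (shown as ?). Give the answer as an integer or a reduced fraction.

1. [ext C1·C2]  r_C2² + 38r_C2 − 215 = 0  ⇒  r_C2 = 5 (r>0 drops 1)
2. [ext C2·C3]  r_C2² + 6r_C2 − 55 = 0  ⇒  r_C2 = 5 (r>0 drops 1)

5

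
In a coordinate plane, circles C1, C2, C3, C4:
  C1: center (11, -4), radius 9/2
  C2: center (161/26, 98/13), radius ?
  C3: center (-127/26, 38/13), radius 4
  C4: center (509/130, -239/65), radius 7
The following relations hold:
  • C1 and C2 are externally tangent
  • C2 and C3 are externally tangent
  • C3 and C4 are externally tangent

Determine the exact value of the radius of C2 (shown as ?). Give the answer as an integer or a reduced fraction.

1. [ext C1·C2]  r_C2² + 9r_C2 − 136 = 0  ⇒  r_C2 = 8 (r>0 drops 1)
2. [ext C2·C3]  r_C2² + 8r_C2 − 128 = 0  ⇒  r_C2 = 8 (r>0 drops 1)

8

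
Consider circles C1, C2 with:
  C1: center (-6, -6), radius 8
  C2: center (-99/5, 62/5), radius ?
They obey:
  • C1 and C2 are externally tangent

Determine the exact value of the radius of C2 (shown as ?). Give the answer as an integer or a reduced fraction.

15

1. [ext C1·C2]  r_C2² + 16r_C2 − 465 = 0  ⇒  r_C2 = 15 (r>0 drops 1)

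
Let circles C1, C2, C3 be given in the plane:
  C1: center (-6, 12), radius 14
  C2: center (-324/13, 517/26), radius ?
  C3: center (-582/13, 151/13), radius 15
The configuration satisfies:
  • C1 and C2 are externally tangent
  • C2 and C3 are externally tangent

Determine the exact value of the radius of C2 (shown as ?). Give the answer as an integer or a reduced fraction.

13/2

1. [ext C1·C2]  r_C2² + 28r_C2 − 897/4 = 0  ⇒  r_C2 = 13/2 (r>0 drops 1)
2. [ext C2·C3]  r_C2² + 30r_C2 − 949/4 = 0  ⇒  r_C2 = 13/2 (r>0 drops 1)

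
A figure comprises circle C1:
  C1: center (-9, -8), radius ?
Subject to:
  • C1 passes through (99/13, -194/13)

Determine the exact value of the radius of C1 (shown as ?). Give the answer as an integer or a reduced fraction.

1. [C1∋P]  r_C1² − 324 = 0  ⇒  r_C1 = 18 (r>0 drops 1)

18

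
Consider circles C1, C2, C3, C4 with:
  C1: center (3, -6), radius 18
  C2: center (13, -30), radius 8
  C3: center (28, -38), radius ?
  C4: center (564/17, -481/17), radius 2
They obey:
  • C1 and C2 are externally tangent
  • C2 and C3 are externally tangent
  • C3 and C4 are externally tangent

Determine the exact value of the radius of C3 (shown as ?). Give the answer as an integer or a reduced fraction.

9

1. [ext C2·C3]  r_C3² + 16r_C3 − 225 = 0  ⇒  r_C3 = 9 (r>0 drops 1)
2. [ext C3·C4]  r_C3² + 4r_C3 − 117 = 0  ⇒  r_C3 = 9 (r>0 drops 1)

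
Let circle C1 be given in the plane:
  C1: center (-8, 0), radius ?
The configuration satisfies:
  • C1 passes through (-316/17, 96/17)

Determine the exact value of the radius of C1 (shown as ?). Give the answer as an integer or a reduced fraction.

12

1. [C1∋P]  r_C1² − 144 = 0  ⇒  r_C1 = 12 (r>0 drops 1)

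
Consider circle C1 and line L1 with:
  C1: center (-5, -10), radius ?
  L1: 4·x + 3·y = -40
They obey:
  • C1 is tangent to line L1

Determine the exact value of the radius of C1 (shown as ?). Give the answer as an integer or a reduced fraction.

1. [C1‖L1]  r_C1² − 4 = 0  ⇒  r_C1 = 2 (r>0 drops 1)

2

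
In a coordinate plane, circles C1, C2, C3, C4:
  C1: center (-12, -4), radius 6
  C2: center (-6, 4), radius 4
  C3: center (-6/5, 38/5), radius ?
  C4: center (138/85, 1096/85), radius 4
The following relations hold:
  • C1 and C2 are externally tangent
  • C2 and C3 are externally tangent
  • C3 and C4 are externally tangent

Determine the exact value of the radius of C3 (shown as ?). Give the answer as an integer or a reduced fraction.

1. [ext C2·C3]  r_C3² + 8r_C3 − 20 = 0  ⇒  r_C3 = 2 (r>0 drops 1)
2. [ext C3·C4]  r_C3² + 8r_C3 − 20 = 0  ⇒  r_C3 = 2 (r>0 drops 1)

2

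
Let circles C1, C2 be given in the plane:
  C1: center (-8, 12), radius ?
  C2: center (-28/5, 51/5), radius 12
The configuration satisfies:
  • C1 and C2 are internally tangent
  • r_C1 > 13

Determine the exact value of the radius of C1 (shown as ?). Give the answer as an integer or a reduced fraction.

1. [int C1,C2]  r_C1² − 24r_C1 + 135 = 0  ⇒  r_C1 = 9 or 15
2. given r_C1 > 13: keep 15

15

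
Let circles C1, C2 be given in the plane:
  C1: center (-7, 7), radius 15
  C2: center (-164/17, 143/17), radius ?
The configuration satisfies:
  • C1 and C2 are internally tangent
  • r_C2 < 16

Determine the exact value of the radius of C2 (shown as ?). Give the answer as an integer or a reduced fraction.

12

1. [int C1,C2]  r_C2² − 30r_C2 + 216 = 0  ⇒  r_C2 = 12 or 18
2. given r_C2 < 16: keep 12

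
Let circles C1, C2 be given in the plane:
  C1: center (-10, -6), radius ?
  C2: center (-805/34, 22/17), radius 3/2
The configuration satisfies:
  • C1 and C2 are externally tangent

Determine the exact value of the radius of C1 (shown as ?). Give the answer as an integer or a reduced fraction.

14

1. [ext C1·C2]  r_C1² + 3r_C1 − 238 = 0  ⇒  r_C1 = 14 (r>0 drops 1)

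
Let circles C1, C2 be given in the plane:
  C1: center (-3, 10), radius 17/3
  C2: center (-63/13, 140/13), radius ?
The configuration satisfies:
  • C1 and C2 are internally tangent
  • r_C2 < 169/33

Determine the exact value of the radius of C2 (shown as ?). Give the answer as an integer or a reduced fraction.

11/3

1. [int C1,C2]  r_C2² − (34/3)r_C2 + 253/9 = 0  ⇒  r_C2 = 11/3 or 23/3
2. given r_C2 < 169/33: keep 11/3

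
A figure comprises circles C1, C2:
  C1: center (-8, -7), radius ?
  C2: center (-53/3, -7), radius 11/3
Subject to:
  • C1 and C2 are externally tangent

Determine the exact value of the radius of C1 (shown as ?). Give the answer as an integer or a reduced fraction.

1. [ext C1·C2]  r_C1² + (22/3)r_C1 − 80 = 0  ⇒  r_C1 = 6 (r>0 drops 1)

6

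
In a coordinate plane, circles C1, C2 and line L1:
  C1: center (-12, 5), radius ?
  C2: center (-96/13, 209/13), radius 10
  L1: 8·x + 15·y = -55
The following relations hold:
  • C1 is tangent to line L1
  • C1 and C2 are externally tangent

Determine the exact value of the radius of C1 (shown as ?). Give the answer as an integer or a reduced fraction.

2

1. [C1‖L1]  r_C1² − 4 = 0  ⇒  r_C1 = 2 (r>0 drops 1)
2. [ext C1·C2]  r_C1² + 20r_C1 − 44 = 0  ⇒  r_C1 = 2 (r>0 drops 1)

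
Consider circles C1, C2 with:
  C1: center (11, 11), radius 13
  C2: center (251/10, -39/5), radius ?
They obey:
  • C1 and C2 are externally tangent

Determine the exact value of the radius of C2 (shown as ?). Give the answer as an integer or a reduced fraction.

1. [ext C1·C2]  r_C2² + 26r_C2 − 1533/4 = 0  ⇒  r_C2 = 21/2 (r>0 drops 1)

21/2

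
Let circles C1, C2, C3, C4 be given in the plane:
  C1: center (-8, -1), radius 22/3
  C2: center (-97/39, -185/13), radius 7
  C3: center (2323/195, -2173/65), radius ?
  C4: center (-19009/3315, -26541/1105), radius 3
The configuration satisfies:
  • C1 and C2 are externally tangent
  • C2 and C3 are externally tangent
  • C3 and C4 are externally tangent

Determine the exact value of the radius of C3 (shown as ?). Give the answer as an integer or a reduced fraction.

17

1. [ext C2·C3]  r_C3² + 14r_C3 − 527 = 0  ⇒  r_C3 = 17 (r>0 drops 1)
2. [ext C3·C4]  r_C3² + 6r_C3 − 391 = 0  ⇒  r_C3 = 17 (r>0 drops 1)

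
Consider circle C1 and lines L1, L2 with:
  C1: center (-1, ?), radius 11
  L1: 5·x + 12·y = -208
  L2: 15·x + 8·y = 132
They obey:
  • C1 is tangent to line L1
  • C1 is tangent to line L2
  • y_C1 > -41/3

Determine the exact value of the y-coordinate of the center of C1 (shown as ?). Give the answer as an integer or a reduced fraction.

1. [C1‖L1]  y_C1² + (203/6)y_C1 + 865/6 = 0  ⇒  y_C1 = -173/6 or -5
2. [C1‖L2]  y_C1² − (147/4)y_C1 − 835/4 = 0  ⇒  y_C1 = -5 or 167/4

-5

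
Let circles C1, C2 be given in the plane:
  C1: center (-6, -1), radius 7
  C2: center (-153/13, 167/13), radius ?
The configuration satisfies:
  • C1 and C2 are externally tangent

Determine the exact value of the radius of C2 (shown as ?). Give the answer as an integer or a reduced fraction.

1. [ext C1·C2]  r_C2² + 14r_C2 − 176 = 0  ⇒  r_C2 = 8 (r>0 drops 1)

8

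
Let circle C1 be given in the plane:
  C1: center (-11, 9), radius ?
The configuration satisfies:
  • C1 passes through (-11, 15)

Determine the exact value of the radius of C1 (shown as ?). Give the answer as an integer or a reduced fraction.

1. [C1∋P]  r_C1² − 36 = 0  ⇒  r_C1 = 6 (r>0 drops 1)

6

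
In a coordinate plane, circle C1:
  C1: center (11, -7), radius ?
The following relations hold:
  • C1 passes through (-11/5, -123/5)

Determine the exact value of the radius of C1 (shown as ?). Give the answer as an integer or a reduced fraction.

1. [C1∋P]  r_C1² − 484 = 0  ⇒  r_C1 = 22 (r>0 drops 1)

22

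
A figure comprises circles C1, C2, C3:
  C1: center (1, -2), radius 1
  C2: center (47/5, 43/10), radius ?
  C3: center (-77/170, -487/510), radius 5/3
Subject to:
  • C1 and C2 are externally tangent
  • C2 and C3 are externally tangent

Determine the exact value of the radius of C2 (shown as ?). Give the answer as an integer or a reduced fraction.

19/2

1. [ext C1·C2]  r_C2² + 2r_C2 − 437/4 = 0  ⇒  r_C2 = 19/2 (r>0 drops 1)
2. [ext C2·C3]  r_C2² + (10/3)r_C2 − 1463/12 = 0  ⇒  r_C2 = 19/2 (r>0 drops 1)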